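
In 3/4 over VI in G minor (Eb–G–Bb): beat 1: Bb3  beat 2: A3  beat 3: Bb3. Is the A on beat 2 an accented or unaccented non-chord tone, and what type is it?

Unaccented neighbor tone.

The harmony at that moment is Eb major triad (Eb, G, Bb); A3 is not a chord tone.
It is approached by step down from Bb3 and left by step up to Bb3.
Step away and step back to the same note — a neighbor tone (lower neighbor).
It falls on a weak beat, so it is unaccented.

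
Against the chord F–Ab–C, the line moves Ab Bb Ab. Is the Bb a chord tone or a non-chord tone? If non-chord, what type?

The harmony at that moment is F minor triad (F, Ab, C); Bb is not a chord tone.
It is approached by step up from Ab and left by step down to Ab.
Step away and step back to the same note — a neighbor tone (upper neighbor).

Non-chord tone — a neighbor tone.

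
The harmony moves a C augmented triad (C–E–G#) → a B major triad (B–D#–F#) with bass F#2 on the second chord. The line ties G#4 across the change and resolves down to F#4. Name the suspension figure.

At the second chord the bass is F#2. The suspended G#4 lies a ninth above the bass; after resolving down by step to F#4, the interval above the bass becomes an octave.
Suspension figures are named by those two intervals: 9–8.

9–8 suspension.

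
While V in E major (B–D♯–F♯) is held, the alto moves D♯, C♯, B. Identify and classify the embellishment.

C♯ is a passing tone.

The harmony at that moment is B major triad (B, D♯, F♯); C♯ is not a chord tone.
It is approached by step down from D♯ and left by step down to B.
Step in, step out in the same direction — a passing tone.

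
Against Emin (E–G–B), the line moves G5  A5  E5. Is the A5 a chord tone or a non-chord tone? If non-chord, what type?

The harmony at that moment is E minor triad (E, G, B); A5 is not a chord tone.
It is approached by step up from G5 and left by leap down to E5.
Step in, leap out — an escape tone.

Non-chord tone — an escape tone.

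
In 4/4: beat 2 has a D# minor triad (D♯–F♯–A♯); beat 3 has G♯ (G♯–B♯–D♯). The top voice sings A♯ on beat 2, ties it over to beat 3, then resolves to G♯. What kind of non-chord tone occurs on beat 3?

The harmony at that moment is G♯ major triad (G♯, B♯, D♯); A♯ is not a chord tone.
It is held over (the same pitch as the preceding A♯) and left by step down to G♯.
Held over from the previous chord and resolving down by step — a suspension.

Suspension.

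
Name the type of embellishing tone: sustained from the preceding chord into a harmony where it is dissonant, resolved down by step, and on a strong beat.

Suspension.

Approach: by preparation — the pitch is first a chord tone, then held (tied or repeated) while the harmony changes under it. Departure: down by step. Metric position: strong.
A prepared dissonance that resolves downward by step — a suspension. (The same figure resolving upward would be a retardation.)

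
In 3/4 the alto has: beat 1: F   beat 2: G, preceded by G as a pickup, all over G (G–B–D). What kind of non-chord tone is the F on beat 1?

Lower neighbor tone.

The harmony at that moment is G major triad (G, B, D); F is not a chord tone.
It is approached by step down from G and left by step up to G.
Step away and step back to the same note — a neighbor tone (lower neighbor).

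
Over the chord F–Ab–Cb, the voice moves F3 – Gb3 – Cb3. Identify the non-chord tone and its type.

Gb3 is an escape tone.

The harmony at that moment is F diminished triad (F, Ab, Cb); Gb3 is not a chord tone.
It is approached by step up from F3 and left by leap down to Cb3.
Step in, leap out — an escape tone.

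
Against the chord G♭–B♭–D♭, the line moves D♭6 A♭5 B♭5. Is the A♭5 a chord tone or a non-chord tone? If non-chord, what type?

The harmony at that moment is G♭ major triad (G♭, B♭, D♭); A♭5 is not a chord tone.
It is approached by leap down from D♭6 and left by step up to B♭5.
Leap in, step out — an appoggiatura.

Non-chord tone — an appoggiatura.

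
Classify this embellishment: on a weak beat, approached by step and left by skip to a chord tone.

Escape tone.

Approach: by step. Departure: by leap. Metric position: weak.
Step in, leap out, from a weak position — an escape tone (échappée). (It is the mirror image of the appoggiatura, which leaps in and steps out on a strong beat.)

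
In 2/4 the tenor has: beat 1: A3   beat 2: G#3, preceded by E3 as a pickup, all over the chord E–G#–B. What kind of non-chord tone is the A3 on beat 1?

The harmony at that moment is E major triad (E, G#, B); A3 is not a chord tone.
It is approached by leap up from E3 and left by step down to G#3.
Leap in, step out, metrically accented — an appoggiatura.

Appoggiatura.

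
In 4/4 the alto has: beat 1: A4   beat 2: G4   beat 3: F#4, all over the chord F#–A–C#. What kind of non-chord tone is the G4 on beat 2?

The harmony at that moment is F# minor triad (F#, A, C#); G4 is not a chord tone.
It is approached by step down from A4 and left by step down to F#4.
Step in, step out in the same direction — a passing tone.

Passing tone.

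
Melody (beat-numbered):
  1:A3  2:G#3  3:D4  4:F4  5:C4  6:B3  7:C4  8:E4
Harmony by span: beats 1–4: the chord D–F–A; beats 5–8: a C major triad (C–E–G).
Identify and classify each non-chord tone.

The harmony at that moment is D minor triad (D, F, A); G#3 is not a chord tone.
It is approached by step down from A3 and left by leap up to D4.
Step in, leap out — an escape tone.
The harmony at that moment is C major triad (C, E, G); B3 is not a chord tone.
It is approached by step down from C4 and left by step up to C4.
Step away and step back to the same note — a neighbor tone (lower neighbor).

G#3 (beat 2) — escape tone; B3 (beat 6) — neighbor tone.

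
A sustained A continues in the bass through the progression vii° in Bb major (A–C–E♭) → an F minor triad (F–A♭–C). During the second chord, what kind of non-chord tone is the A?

The harmony at that moment is F minor triad (F, A♭, C); A is not a chord tone.
It is held over (the same pitch as the preceding A) and then sustained as the same pitch into the next harmony.
Sustained through a change of harmony — a pedal tone.

Pedal tone (pedal point).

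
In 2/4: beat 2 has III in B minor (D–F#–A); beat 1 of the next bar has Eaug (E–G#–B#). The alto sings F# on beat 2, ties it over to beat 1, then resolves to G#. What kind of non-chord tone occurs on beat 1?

Retardation.

The harmony at that moment is E augmented triad (E, G#, B#); F# is not a chord tone.
It is held over (the same pitch as the preceding F#) and left by step up to G#.
Held over from the previous chord and resolving up by step — a retardation.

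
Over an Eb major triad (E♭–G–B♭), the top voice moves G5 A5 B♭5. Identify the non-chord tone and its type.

The harmony at that moment is E♭ major triad (E♭, G, B♭); A5 is not a chord tone.
It is approached by step up from G5 and left by step up to B♭5.
Step in, step out in the same direction — a passing tone.

A5 is a passing tone.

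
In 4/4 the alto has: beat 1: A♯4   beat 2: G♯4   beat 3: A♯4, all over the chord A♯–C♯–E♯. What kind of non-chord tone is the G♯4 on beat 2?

Lower neighbor tone.

The harmony at that moment is A♯ minor triad (A♯, C♯, E♯); G♯4 is not a chord tone.
It is approached by step down from A♯4 and left by step up to A♯4.
Step away and step back to the same note — a neighbor tone (lower neighbor).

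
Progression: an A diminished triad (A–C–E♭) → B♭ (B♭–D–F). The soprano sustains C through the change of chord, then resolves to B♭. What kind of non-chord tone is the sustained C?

C is a suspension.

The harmony at that moment is B♭ major triad (B♭, D, F); C is not a chord tone.
It is held over (the same pitch as the preceding C) and left by step down to B♭.
Held over from the previous chord and resolving down by step — a suspension.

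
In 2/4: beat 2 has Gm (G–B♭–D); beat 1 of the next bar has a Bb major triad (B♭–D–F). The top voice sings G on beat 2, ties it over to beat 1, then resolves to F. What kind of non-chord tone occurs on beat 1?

Suspension.

The harmony at that moment is B♭ major triad (B♭, D, F); G is not a chord tone.
It is held over (the same pitch as the preceding G) and left by step down to F.
Held over from the previous chord and resolving down by step — a suspension.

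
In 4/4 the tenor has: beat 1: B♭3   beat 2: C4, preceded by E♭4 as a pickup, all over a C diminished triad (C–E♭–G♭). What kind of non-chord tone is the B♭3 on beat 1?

Appoggiatura.

The harmony at that moment is C diminished triad (C, E♭, G♭); B♭3 is not a chord tone.
It is approached by leap down from E♭4 and left by step up to C4.
Leap in, step out, metrically accented — an appoggiatura.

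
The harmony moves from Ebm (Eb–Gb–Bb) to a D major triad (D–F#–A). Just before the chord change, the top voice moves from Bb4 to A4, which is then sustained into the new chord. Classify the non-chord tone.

The harmony at that moment is Eb minor triad (Eb, Gb, Bb); A4 is not a chord tone.
It is approached by step down from Bb4 and then sustained as the same pitch into the next harmony.
Arriving early and becoming a chord tone when the harmony changes — an anticipation.

A4 is an anticipation.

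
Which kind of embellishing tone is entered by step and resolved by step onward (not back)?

Passing tone.

Approach: by step. Departure: by step, continuing in the same direction.
Stepwise on both sides with no change of direction means the note fills in the space between two different chord tones — a passing tone. (Had it turned back to its starting note it would be a neighbor tone instead.)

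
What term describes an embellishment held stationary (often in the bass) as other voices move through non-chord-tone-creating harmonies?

Approach: none. Departure: none — a single pitch is sustained while the chords change around it, passing through harmonies that do not contain it.
No melodic motion at all; the dissonance is created entirely by the moving harmonies against the stationary note — a pedal tone (pedal point).

Pedal tone.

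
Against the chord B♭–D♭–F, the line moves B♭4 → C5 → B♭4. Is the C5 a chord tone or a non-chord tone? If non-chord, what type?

The harmony at that moment is B♭ minor triad (B♭, D♭, F); C5 is not a chord tone.
It is approached by step up from B♭4 and left by step down to B♭4.
Step away and step back to the same note — a neighbor tone (upper neighbor).

Non-chord tone — a neighbor tone.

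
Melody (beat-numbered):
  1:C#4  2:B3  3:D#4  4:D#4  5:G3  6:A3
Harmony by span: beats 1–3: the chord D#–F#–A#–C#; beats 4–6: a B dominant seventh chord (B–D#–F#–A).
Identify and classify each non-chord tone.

The harmony at that moment is D# minor seventh chord (D#, F#, A#, C#); B3 is not a chord tone.
It is approached by step down from C#4 and left by leap up to D#4.
Step in, leap out — an escape tone.
The harmony at that moment is B dominant seventh chord (B, D#, F#, A); G3 is not a chord tone.
It is approached by leap down from D#4 and left by step up to A3.
Leap in, step out — an appoggiatura.

B3 (beat 2) — escape tone; G3 (beat 5) — appoggiatura.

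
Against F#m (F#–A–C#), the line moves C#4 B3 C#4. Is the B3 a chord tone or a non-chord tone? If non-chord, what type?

The harmony at that moment is F# minor triad (F#, A, C#); B3 is not a chord tone.
It is approached by step down from C#4 and left by step up to C#4.
Step away and step back to the same note — a neighbor tone (lower neighbor).

Non-chord tone — a neighbor tone.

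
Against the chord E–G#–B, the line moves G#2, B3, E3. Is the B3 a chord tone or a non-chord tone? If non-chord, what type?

Chord tone (the fifth of E major triad).

E major triad contains E, G#, B; B is the fifth, so it is a chord tone.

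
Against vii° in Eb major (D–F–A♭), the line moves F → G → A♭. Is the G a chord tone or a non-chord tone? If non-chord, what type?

The harmony at that moment is D diminished triad (D, F, A♭); G is not a chord tone.
It is approached by step up from F and left by step up to A♭.
Step in, step out in the same direction — a passing tone.

Non-chord tone — a passing tone.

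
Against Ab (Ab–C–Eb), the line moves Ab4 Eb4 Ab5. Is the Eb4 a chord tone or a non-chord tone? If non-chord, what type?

Ab major triad contains Ab, C, Eb; Eb is the fifth, so it is a chord tone.

Chord tone (the fifth of Ab major triad).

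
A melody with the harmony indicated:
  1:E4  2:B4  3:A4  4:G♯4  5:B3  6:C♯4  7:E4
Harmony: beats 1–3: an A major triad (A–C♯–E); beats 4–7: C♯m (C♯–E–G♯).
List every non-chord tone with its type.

The harmony at that moment is A major triad (A, C♯, E); B4 is not a chord tone.
It is approached by leap up from E4 and left by step down to A4.
Leap in, step out — an appoggiatura.
The harmony at that moment is C♯ minor triad (C♯, E, G♯); B3 is not a chord tone.
It is approached by leap down from G♯4 and left by step up to C♯4.
Leap in, step out — an appoggiatura.

B4 (beat 2) — appoggiatura; B3 (beat 5) — appoggiatura.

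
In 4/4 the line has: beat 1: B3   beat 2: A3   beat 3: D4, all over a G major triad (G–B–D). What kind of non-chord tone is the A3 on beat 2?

Escape tone.

The harmony at that moment is G major triad (G, B, D); A3 is not a chord tone.
It is approached by step down from B3 and left by leap up to D4.
Step in, leap out, on a weak beat — an escape tone.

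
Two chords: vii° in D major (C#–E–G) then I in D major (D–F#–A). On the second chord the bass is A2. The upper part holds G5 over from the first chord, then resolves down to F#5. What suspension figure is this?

At the second chord the bass is A2. The suspended G5 lies a seventh above the bass; after resolving down by step to F#5, the interval above the bass becomes a sixth.
Suspension figures are named by those two intervals: 7–6.

7–6 suspension.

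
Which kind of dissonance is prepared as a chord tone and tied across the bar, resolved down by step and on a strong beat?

Approach: by preparation — the pitch is first a chord tone, then held (tied or repeated) while the harmony changes under it. Departure: down by step. Metric position: strong.
A prepared dissonance that resolves downward by step — a suspension. (The same figure resolving upward would be a retardation.)

Suspension.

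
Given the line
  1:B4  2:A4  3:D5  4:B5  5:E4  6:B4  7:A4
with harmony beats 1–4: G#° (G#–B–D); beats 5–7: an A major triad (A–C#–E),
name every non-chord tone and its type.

The harmony at that moment is G# diminished triad (G#, B, D); A4 is not a chord tone.
It is approached by step down from B4 and left by leap up to D5.
Step in, leap out — an escape tone.
The harmony at that moment is A major triad (A, C#, E); B4 is not a chord tone.
It is approached by leap up from E4 and left by step down to A4.
Leap in, step out — an appoggiatura.

A4 (beat 2) — escape tone; B4 (beat 6) — appoggiatura.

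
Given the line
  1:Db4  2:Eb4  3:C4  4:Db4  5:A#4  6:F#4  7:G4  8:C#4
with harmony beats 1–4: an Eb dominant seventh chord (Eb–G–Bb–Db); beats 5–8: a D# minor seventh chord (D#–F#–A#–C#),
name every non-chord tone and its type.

The harmony at that moment is Eb dominant seventh chord (Eb, G, Bb, Db); C4 is not a chord tone.
It is approached by leap down from Eb4 and left by step up to Db4.
Leap in, step out — an appoggiatura.
The harmony at that moment is D# minor seventh chord (D#, F#, A#, C#); G4 is not a chord tone.
It is approached by step up from F#4 and left by leap down to C#4.
Step in, leap out — an escape tone.

C4 (beat 3) — appoggiatura; G4 (beat 7) — escape tone.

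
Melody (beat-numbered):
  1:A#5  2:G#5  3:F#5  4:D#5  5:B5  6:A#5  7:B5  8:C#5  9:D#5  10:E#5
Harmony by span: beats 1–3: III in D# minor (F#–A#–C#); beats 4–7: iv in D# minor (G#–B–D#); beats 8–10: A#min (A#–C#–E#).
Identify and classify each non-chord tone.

G#5 (beat 2) — passing tone; A#5 (beat 6) — neighbor tone; D#5 (beat 9) — passing tone.

The harmony at that moment is F# major triad (F#, A#, C#); G#5 is not a chord tone.
It is approached by step down from A#5 and left by step down to F#5.
Step in, step out in the same direction — a passing tone.
The harmony at that moment is G# minor triad (G#, B, D#); A#5 is not a chord tone.
It is approached by step down from B5 and left by step up to B5.
Step away and step back to the same note — a neighbor tone (lower neighbor).
The harmony at that moment is A# minor triad (A#, C#, E#); D#5 is not a chord tone.
It is approached by step up from C#5 and left by step up to E#5.
Step in, step out in the same direction — a passing tone.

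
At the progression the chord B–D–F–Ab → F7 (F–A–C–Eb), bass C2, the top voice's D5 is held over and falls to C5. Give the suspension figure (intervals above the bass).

9–8 suspension.

At the second chord the bass is C2. The suspended D5 lies a ninth above the bass; after resolving down by step to C5, the interval above the bass becomes an octave.
Suspension figures are named by those two intervals: 9–8.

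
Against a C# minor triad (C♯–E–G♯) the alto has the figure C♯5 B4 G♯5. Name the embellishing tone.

The harmony at that moment is C♯ minor triad (C♯, E, G♯); B4 is not a chord tone.
It is approached by step down from C♯5 and left by leap up to G♯5.
Step in, leap out — an escape tone.

B4 is an escape tone.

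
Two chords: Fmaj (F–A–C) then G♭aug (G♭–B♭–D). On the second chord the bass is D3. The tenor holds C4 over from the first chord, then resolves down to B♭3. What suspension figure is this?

7–6 suspension.

At the second chord the bass is D3. The suspended C4 lies a seventh above the bass; after resolving down by step to B♭3, the interval above the bass becomes a sixth.
Suspension figures are named by those two intervals: 7–6.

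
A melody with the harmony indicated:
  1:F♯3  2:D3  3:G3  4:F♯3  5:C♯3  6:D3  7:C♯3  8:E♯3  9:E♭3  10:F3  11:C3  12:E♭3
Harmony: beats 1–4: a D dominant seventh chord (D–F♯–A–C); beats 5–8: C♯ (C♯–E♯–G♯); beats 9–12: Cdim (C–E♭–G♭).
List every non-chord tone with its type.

G3 (beat 3) — appoggiatura; D3 (beat 6) — neighbor tone; F3 (beat 10) — escape tone.

The harmony at that moment is D dominant seventh chord (D, F♯, A, C); G3 is not a chord tone.
It is approached by leap up from D3 and left by step down to F♯3.
Leap in, step out — an appoggiatura.
The harmony at that moment is C♯ major triad (C♯, E♯, G♯); D3 is not a chord tone.
It is approached by step up from C♯3 and left by step down to C♯3.
Step away and step back to the same note — a neighbor tone (upper neighbor).
The harmony at that moment is C diminished triad (C, E♭, G♭); F3 is not a chord tone.
It is approached by step up from E♭3 and left by leap down to C3.
Step in, leap out — an escape tone.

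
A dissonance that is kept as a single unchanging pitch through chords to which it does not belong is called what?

Pedal tone.

Approach: none. Departure: none — a single pitch is sustained while the chords change around it, passing through harmonies that do not contain it.
No melodic motion at all; the dissonance is created entirely by the moving harmonies against the stationary note — a pedal tone (pedal point).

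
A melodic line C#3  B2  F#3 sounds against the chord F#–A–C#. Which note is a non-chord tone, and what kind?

B2 is an escape tone.

The harmony at that moment is F# minor triad (F#, A, C#); B2 is not a chord tone.
It is approached by step down from C#3 and left by leap up to F#3.
Step in, leap out — an escape tone.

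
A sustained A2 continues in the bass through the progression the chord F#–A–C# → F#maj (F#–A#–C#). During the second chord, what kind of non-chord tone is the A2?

Pedal tone (pedal point).

The harmony at that moment is F# major triad (F#, A#, C#); A2 is not a chord tone.
It is held over (the same pitch as the preceding A2) and then sustained as the same pitch into the next harmony.
Sustained through a change of harmony — a pedal tone.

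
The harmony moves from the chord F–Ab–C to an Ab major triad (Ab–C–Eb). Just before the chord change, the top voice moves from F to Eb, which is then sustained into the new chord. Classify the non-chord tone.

Eb is an anticipation.

The harmony at that moment is F minor triad (F, Ab, C); Eb is not a chord tone.
It is approached by step down from F and then sustained as the same pitch into the next harmony.
Arriving early and becoming a chord tone when the harmony changes — an anticipation.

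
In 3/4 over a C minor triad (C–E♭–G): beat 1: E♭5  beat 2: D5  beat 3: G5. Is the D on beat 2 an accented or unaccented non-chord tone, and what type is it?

Unaccented escape tone.

The harmony at that moment is C minor triad (C, E♭, G); D5 is not a chord tone.
It is approached by step down from E♭5 and left by leap up to G5.
Step in, leap out — an escape tone.
It falls on a weak beat, so it is unaccented.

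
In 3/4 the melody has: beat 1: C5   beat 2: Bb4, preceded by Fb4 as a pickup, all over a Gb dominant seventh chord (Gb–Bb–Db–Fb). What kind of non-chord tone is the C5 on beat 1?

Appoggiatura.

The harmony at that moment is Gb dominant seventh chord (Gb, Bb, Db, Fb); C5 is not a chord tone.
It is approached by leap up from Fb4 and left by step down to Bb4.
Leap in, step out, metrically accented — an appoggiatura.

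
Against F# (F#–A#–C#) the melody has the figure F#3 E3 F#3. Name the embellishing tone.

The harmony at that moment is F# major triad (F#, A#, C#); E3 is not a chord tone.
It is approached by step down from F#3 and left by step up to F#3.
Step away and step back to the same note — a neighbor tone (lower neighbor).

E3 is a neighbor tone.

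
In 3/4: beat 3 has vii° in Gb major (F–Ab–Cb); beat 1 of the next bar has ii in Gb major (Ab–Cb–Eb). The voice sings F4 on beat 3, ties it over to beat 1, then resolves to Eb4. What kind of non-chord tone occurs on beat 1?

Suspension.

The harmony at that moment is Ab minor triad (Ab, Cb, Eb); F4 is not a chord tone.
It is held over (the same pitch as the preceding F4) and left by step down to Eb4.
Held over from the previous chord and resolving down by step — a suspension.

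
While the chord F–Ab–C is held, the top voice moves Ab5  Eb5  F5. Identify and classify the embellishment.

Eb5 is an appoggiatura.

The harmony at that moment is F minor triad (F, Ab, C); Eb5 is not a chord tone.
It is approached by leap down from Ab5 and left by step up to F5.
Leap in, step out — an appoggiatura.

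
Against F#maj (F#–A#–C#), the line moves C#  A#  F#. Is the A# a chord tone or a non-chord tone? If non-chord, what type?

Chord tone (the third of F# major triad).

F# major triad contains F#, A#, C#; A# is the third, so it is a chord tone.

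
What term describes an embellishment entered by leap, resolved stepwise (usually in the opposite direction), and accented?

Approach: by leap. Departure: by step. Metric position: strong.
Leap in, step out, in a metrically strong position — an appoggiatura. (It is the mirror image of the escape tone, which steps in and leaps out from a weak position.)

Appoggiatura.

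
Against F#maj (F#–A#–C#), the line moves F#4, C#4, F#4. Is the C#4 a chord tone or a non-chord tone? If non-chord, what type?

Chord tone (the fifth of F# major triad).

F# major triad contains F#, A#, C#; C# is the fifth, so it is a chord tone.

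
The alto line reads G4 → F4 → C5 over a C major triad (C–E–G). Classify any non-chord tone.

The harmony at that moment is C major triad (C, E, G); F4 is not a chord tone.
It is approached by step down from G4 and left by leap up to C5.
Step in, leap out — an escape tone.

F4 is an escape tone.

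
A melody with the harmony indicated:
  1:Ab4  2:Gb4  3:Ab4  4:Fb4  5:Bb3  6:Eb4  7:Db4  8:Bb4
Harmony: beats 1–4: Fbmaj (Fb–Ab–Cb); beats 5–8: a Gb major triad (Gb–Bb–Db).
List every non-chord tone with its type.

Gb4 (beat 2) — neighbor tone; Eb4 (beat 6) — appoggiatura.

The harmony at that moment is Fb major triad (Fb, Ab, Cb); Gb4 is not a chord tone.
It is approached by step down from Ab4 and left by step up to Ab4.
Step away and step back to the same note — a neighbor tone (lower neighbor).
The harmony at that moment is Gb major triad (Gb, Bb, Db); Eb4 is not a chord tone.
It is approached by leap up from Bb3 and left by step down to Db4.
Leap in, step out — an appoggiatura.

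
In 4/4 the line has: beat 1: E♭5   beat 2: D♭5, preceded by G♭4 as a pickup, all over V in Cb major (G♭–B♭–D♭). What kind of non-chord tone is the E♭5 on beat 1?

Appoggiatura.

The harmony at that moment is G♭ major triad (G♭, B♭, D♭); E♭5 is not a chord tone.
It is approached by leap up from G♭4 and left by step down to D♭5.
Leap in, step out, metrically accented — an appoggiatura.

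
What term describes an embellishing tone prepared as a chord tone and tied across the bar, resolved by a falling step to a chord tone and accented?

Suspension.

Approach: by preparation — the pitch is first a chord tone, then held (tied or repeated) while the harmony changes under it. Departure: down by step. Metric position: strong.
A prepared dissonance that resolves downward by step — a suspension. (The same figure resolving upward would be a retardation.)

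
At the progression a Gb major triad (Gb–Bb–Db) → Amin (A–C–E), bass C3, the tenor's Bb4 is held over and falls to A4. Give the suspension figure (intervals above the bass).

7–6 suspension.

At the second chord the bass is C3. The suspended Bb4 lies a seventh above the bass; after resolving down by step to A4, the interval above the bass becomes a sixth.
Suspension figures are named by those two intervals: 7–6.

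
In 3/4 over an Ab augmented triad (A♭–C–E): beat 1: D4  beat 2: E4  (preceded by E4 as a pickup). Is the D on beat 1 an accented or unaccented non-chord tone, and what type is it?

The harmony at that moment is A♭ augmented triad (A♭, C, E); D4 is not a chord tone.
It is approached by step down from E4 and left by step up to E4.
Step away and step back to the same note — a neighbor tone (lower neighbor).
It falls on the downbeat, so it is accented.

Accented neighbor tone.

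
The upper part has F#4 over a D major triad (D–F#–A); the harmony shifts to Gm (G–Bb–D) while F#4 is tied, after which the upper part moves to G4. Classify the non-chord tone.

The harmony at that moment is G minor triad (G, Bb, D); F#4 is not a chord tone.
It is held over (the same pitch as the preceding F#4) and left by step up to G4.
Held over from the previous chord and resolving up by step — a retardation.

F#4 is a retardation.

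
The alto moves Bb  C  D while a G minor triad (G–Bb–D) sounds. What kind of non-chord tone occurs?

C is a passing tone.

The harmony at that moment is G minor triad (G, Bb, D); C is not a chord tone.
It is approached by step up from Bb and left by step up to D.
Step in, step out in the same direction — a passing tone.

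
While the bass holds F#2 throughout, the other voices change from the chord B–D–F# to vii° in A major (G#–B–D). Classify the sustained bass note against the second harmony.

The harmony at that moment is G# diminished triad (G#, B, D); F#2 is not a chord tone.
It is held over (the same pitch as the preceding F#2) and then sustained as the same pitch into the next harmony.
Sustained through a change of harmony — a pedal tone.

Pedal tone (pedal point).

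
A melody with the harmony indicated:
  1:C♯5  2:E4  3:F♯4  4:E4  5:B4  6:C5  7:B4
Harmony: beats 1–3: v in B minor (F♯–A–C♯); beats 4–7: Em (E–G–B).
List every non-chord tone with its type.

The harmony at that moment is F♯ minor triad (F♯, A, C♯); E4 is not a chord tone.
It is approached by leap down from C♯5 and left by step up to F♯4.
Leap in, step out — an appoggiatura.
The harmony at that moment is E minor triad (E, G, B); C5 is not a chord tone.
It is approached by step up from B4 and left by step down to B4.
Step away and step back to the same note — a neighbor tone (upper neighbor).

E4 (beat 2) — appoggiatura; C5 (beat 6) — neighbor tone.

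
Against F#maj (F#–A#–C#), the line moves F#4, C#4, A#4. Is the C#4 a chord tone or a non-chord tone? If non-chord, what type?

Chord tone (the fifth of F# major triad).

F# major triad contains F#, A#, C#; C# is the fifth, so it is a chord tone.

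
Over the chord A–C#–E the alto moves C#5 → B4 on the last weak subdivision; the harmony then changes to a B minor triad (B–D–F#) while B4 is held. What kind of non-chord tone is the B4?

B4 is an anticipation.

The harmony at that moment is A major triad (A, C#, E); B4 is not a chord tone.
It is approached by step down from C#5 and then sustained as the same pitch into the next harmony.
Arriving early and becoming a chord tone when the harmony changes — an anticipation.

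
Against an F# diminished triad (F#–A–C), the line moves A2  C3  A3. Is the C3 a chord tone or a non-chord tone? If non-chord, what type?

F# diminished triad contains F#, A, C; C is the fifth, so it is a chord tone.

Chord tone (the fifth of F# diminished triad).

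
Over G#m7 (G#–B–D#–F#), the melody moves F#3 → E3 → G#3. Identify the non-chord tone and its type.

E3 is an escape tone.

The harmony at that moment is G# minor seventh chord (G#, B, D#, F#); E3 is not a chord tone.
It is approached by step down from F#3 and left by leap up to G#3.
Step in, leap out — an escape tone.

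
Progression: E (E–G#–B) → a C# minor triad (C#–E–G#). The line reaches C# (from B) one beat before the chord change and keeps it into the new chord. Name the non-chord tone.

The harmony at that moment is E major triad (E, G#, B); C# is not a chord tone.
It is approached by step up from B and then sustained as the same pitch into the next harmony.
Arriving early and becoming a chord tone when the harmony changes — an anticipation.

C# is an anticipation.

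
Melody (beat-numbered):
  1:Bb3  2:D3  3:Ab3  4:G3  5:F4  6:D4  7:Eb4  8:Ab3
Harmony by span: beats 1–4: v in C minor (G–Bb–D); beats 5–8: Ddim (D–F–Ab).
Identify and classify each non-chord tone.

The harmony at that moment is G minor triad (G, Bb, D); Ab3 is not a chord tone.
It is approached by leap up from D3 and left by step down to G3.
Leap in, step out — an appoggiatura.
The harmony at that moment is D diminished triad (D, F, Ab); Eb4 is not a chord tone.
It is approached by step up from D4 and left by leap down to Ab3.
Step in, leap out — an escape tone.

Ab3 (beat 3) — appoggiatura; Eb4 (beat 7) — escape tone.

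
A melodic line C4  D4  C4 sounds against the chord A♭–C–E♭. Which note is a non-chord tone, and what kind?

D4 is a neighbor tone.

The harmony at that moment is A♭ major triad (A♭, C, E♭); D4 is not a chord tone.
It is approached by step up from C4 and left by step down to C4.
Step away and step back to the same note — a neighbor tone (upper neighbor).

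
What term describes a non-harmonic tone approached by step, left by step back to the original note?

Approach: by step. Departure: by step in the opposite direction, back to the starting pitch.
Stepwise on both sides but reversing to return to the same chord tone — a neighbor tone. (Had it continued onward in the same direction it would be a passing tone instead.)

Neighbor tone.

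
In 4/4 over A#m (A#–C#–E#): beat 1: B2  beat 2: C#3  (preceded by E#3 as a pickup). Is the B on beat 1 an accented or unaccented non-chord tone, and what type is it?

Accented appoggiatura.

The harmony at that moment is A# minor triad (A#, C#, E#); B2 is not a chord tone.
It is approached by leap down from E#3 and left by step up to C#3.
Leap in, step out — an appoggiatura.
It falls on the downbeat, so it is accented.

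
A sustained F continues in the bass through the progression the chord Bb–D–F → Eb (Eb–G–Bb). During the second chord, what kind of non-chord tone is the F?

Pedal tone (pedal point).

The harmony at that moment is Eb major triad (Eb, G, Bb); F is not a chord tone.
It is held over (the same pitch as the preceding F) and then sustained as the same pitch into the next harmony.
Sustained through a change of harmony — a pedal tone.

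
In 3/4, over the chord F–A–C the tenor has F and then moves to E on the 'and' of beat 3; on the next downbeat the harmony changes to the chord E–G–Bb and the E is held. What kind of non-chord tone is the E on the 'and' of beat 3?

Anticipation.

The harmony at that moment is F major triad (F, A, C); E is not a chord tone.
It is approached by step down from F and then sustained as the same pitch into the next harmony.
Arriving early and becoming a chord tone when the harmony changes — an anticipation.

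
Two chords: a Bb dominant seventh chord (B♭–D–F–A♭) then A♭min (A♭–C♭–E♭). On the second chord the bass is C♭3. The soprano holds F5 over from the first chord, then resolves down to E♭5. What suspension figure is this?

4–3 suspension.

At the second chord the bass is C♭3. The suspended F5 lies a fourth above the bass; after resolving down by step to E♭5, the interval above the bass becomes a third.
Suspension figures are named by those two intervals: 4–3.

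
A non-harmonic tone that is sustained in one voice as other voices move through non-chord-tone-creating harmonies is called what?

Pedal tone.

Approach: none. Departure: none — a single pitch is sustained while the chords change around it, passing through harmonies that do not contain it.
No melodic motion at all; the dissonance is created entirely by the moving harmonies against the stationary note — a pedal tone (pedal point).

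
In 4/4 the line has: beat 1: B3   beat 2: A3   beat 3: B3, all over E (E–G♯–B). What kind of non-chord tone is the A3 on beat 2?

Lower neighbor tone.

The harmony at that moment is E major triad (E, G♯, B); A3 is not a chord tone.
It is approached by step down from B3 and left by step up to B3.
Step away and step back to the same note — a neighbor tone (lower neighbor).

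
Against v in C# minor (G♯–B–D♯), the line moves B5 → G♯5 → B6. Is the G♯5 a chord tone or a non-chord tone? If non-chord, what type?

G# minor triad contains G♯, B, D♯; G♯ is the root, so it is a chord tone.

Chord tone (the root of G# minor triad).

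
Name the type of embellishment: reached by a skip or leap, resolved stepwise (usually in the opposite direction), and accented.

Approach: by leap. Departure: by step. Metric position: strong.
Leap in, step out, in a metrically strong position — an appoggiatura. (It is the mirror image of the escape tone, which steps in and leaps out from a weak position.)

Appoggiatura.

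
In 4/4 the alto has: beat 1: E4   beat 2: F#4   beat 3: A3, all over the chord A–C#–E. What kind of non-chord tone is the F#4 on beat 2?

Escape tone.

The harmony at that moment is A major triad (A, C#, E); F#4 is not a chord tone.
It is approached by step up from E4 and left by leap down to A3.
Step in, leap out, on a weak beat — an escape tone.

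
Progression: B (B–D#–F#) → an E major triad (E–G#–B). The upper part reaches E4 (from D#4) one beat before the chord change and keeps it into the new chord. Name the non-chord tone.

E4 is an anticipation.

The harmony at that moment is B major triad (B, D#, F#); E4 is not a chord tone.
It is approached by step up from D#4 and then sustained as the same pitch into the next harmony.
Arriving early and becoming a chord tone when the harmony changes — an anticipation.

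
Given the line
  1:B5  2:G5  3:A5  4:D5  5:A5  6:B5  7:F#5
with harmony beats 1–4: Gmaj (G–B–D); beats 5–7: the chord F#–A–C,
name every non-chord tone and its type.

The harmony at that moment is G major triad (G, B, D); A5 is not a chord tone.
It is approached by step up from G5 and left by leap down to D5.
Step in, leap out — an escape tone.
The harmony at that moment is F# diminished triad (F#, A, C); B5 is not a chord tone.
It is approached by step up from A5 and left by leap down to F#5.
Step in, leap out — an escape tone.

A5 (beat 3) — escape tone; B5 (beat 6) — escape tone.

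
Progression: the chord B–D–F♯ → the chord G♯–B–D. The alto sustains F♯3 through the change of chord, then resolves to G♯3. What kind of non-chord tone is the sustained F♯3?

The harmony at that moment is G♯ diminished triad (G♯, B, D); F♯3 is not a chord tone.
It is held over (the same pitch as the preceding F♯3) and left by step up to G♯3.
Held over from the previous chord and resolving up by step — a retardation.

F♯3 is a retardation.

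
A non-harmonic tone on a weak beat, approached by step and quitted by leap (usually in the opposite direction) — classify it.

Escape tone.

Approach: by step. Departure: by leap. Metric position: weak.
Step in, leap out, from a weak position — an escape tone (échappée). (It is the mirror image of the appoggiatura, which leaps in and steps out on a strong beat.)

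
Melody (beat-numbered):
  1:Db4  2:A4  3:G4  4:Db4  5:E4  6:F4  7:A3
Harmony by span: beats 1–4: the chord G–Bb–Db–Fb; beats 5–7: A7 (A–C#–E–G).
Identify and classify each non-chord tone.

The harmony at that moment is G diminished seventh chord (G, Bb, Db, Fb); A4 is not a chord tone.
It is approached by leap up from Db4 and left by step down to G4.
Leap in, step out — an appoggiatura.
The harmony at that moment is A dominant seventh chord (A, C#, E, G); F4 is not a chord tone.
It is approached by step up from E4 and left by leap down to A3.
Step in, leap out — an escape tone.

A4 (beat 2) — appoggiatura; F4 (beat 6) — escape tone.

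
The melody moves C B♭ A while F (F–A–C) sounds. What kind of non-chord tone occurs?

The harmony at that moment is F major triad (F, A, C); B♭ is not a chord tone.
It is approached by step down from C and left by step down to A.
Step in, step out in the same direction — a passing tone.

B♭ is a passing tone.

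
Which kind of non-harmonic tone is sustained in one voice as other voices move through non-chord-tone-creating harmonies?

Pedal tone.

Approach: none. Departure: none — a single pitch is sustained while the chords change around it, passing through harmonies that do not contain it.
No melodic motion at all; the dissonance is created entirely by the moving harmonies against the stationary note — a pedal tone (pedal point).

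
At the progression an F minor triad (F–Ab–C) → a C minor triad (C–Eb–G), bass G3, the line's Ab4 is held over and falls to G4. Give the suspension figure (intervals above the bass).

At the second chord the bass is G3. The suspended Ab4 lies a ninth above the bass; after resolving down by step to G4, the interval above the bass becomes an octave.
Suspension figures are named by those two intervals: 9–8.

9–8 suspension.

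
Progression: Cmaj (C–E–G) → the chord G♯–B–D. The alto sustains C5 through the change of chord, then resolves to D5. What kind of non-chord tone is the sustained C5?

The harmony at that moment is G♯ diminished triad (G♯, B, D); C5 is not a chord tone.
It is held over (the same pitch as the preceding C5) and left by step up to D5.
Held over from the previous chord and resolving up by step — a retardation.

C5 is a retardation.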